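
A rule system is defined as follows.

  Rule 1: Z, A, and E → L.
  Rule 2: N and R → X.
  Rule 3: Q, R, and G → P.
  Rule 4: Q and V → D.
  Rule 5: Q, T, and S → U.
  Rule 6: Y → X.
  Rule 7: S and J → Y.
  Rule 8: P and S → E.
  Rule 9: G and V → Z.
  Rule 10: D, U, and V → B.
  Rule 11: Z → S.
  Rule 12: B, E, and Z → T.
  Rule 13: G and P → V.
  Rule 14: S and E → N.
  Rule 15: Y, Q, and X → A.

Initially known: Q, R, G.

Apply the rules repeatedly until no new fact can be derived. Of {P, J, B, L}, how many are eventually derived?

Q, R, and G hold, so P follows (Rule 3).
P: reached.
No rule produces J, and it is not given.
B would need D, U, and V (Rule 10), but U is never established.
L would need Z, A, and E (Rule 1), but A is never established.
Reached: P — 1 of the 4.

1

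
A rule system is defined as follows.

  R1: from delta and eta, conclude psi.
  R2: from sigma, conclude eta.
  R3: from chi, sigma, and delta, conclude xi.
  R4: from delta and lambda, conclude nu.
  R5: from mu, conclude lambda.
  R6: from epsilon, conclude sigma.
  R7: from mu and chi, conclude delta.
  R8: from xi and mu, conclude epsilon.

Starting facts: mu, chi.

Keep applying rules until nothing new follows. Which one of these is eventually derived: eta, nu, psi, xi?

mu and chi hold, so delta follows (R7).
From mu, R5 gives lambda.
delta and lambda hold, so nu follows (R4).
eta would need sigma (R2), but sigma is never established. xi would need chi, sigma, and delta (R3), but sigma is never established. psi would need delta and eta (R1), but eta is never established.

nu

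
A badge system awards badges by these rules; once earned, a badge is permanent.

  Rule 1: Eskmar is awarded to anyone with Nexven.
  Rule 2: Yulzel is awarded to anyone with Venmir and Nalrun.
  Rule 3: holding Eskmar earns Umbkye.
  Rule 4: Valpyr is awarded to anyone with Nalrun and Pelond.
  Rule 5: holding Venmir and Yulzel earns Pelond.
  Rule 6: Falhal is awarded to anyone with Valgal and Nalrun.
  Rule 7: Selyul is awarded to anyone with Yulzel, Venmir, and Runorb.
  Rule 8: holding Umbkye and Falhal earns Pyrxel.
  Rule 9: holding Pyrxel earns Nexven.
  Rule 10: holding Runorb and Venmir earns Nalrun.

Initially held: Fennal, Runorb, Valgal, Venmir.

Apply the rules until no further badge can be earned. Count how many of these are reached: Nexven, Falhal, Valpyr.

2

With Runorb and Venmir, Nalrun is earned (Rule 10).
With Venmir and Nalrun, Yulzel is earned (Rule 2).
With Valgal and Nalrun, Falhal is earned (Rule 6).
With Venmir and Yulzel, Pelond is earned (Rule 5).
With Nalrun and Pelond, Valpyr is earned (Rule 4).
Nexven would need Pyrxel (Rule 9), but Pyrxel is never earned.
Falhal: reached.
Valpyr: reached.
Reached: Falhal and Valpyr — 2 of the 3.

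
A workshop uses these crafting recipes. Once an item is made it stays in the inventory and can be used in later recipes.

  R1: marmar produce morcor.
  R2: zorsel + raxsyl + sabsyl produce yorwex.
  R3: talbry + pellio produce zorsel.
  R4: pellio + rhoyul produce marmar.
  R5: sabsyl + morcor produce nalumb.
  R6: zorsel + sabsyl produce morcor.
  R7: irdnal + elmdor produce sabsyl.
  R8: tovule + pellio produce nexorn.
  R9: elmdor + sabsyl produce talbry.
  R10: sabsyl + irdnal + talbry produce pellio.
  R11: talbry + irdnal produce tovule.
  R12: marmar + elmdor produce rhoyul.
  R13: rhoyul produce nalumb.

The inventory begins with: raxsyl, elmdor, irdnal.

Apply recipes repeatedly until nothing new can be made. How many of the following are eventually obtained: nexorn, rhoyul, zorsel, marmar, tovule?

3

Using R7, irdnal and elmdor make sabsyl.
elmdor + sabsyl → talbry (R9).
talbry + irdnal → tovule (R11).
Using R10, sabsyl, irdnal, and talbry make pellio.
Using R8, tovule and pellio make nexorn.
talbry + pellio → zorsel (R3).
nexorn: reached.
rhoyul would need marmar and elmdor (R12), but marmar is never obtained.
zorsel: reached.
marmar would need pellio and rhoyul (R4), but rhoyul is never obtained.
tovule: reached.
Reached: nexorn, zorsel, and tovule — 3 of the 5.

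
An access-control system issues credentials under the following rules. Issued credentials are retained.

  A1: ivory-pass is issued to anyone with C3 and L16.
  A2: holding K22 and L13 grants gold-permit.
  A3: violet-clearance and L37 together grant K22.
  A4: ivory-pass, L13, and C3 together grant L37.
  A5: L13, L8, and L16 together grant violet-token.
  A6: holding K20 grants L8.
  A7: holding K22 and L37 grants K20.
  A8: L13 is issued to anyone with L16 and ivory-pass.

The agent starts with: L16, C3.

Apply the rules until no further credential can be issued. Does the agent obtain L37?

Holding C3 and L16 grants ivory-pass (A1).
Holding L16 and ivory-pass grants L13 (A8).
Holding ivory-pass, L13, and C3 grants L37 (A4).

Yes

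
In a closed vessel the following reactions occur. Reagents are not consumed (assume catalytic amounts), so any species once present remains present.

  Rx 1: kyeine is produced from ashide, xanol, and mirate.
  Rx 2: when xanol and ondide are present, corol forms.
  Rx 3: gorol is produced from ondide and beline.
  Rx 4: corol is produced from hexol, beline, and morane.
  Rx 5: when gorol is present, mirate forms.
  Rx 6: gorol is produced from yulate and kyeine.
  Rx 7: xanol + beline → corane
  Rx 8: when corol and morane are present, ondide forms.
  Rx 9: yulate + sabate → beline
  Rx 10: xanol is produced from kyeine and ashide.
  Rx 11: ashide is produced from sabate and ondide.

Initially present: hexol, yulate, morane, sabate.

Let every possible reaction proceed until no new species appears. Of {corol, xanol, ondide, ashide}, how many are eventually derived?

yulate and sabate present → beline forms (Rx 9).
hexol, beline, and morane present → corol forms (Rx 4).
corol and morane present → ondide forms (Rx 8).
sabate and ondide present → ashide forms (Rx 11).
corol: reached.
xanol would need kyeine and ashide (Rx 10), but kyeine never forms.
ondide: reached.
ashide: reached.
Reached: corol, ondide, and ashide — 3 of the 4.

3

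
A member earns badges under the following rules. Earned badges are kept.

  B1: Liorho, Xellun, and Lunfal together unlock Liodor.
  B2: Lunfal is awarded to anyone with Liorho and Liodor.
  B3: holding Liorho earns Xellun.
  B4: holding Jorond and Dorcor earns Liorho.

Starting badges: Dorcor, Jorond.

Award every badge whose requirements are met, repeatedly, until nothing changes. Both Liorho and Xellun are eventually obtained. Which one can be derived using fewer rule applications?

Liorho: With Jorond and Dorcor, Liorho is earned (B4). [1 rule application]
Xellun: With Jorond and Dorcor, Liorho is earned (B4). With Liorho, Xellun is earned (B3). [2 rule applications]
Liorho needs fewer.

Liorho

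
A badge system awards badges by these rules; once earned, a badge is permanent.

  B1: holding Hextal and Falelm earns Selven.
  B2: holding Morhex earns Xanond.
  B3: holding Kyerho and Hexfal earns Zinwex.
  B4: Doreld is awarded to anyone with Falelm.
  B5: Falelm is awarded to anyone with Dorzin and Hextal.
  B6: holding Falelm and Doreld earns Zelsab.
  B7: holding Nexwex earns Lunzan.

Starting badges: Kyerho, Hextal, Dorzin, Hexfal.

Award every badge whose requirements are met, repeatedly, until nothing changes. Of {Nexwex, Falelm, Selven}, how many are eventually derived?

With Dorzin and Hextal, Falelm is earned (B5).
With Hextal and Falelm, Selven is earned (B1).
No rule produces Nexwex, and it is not given.
Falelm: reached.
Selven: reached.
Reached: Falelm and Selven — 2 of the 3.

2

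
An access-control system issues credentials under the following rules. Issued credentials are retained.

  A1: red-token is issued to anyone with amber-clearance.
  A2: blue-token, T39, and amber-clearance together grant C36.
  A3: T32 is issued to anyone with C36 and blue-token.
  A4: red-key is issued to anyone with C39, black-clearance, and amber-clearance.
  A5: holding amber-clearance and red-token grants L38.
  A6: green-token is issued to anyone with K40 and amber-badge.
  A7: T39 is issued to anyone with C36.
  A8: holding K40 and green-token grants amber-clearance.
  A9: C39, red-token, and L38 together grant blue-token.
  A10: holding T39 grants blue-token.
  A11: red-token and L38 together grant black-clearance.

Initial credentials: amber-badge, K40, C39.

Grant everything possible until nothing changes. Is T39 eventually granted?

No

T39 would need C36 (A7), but C36 is never granted.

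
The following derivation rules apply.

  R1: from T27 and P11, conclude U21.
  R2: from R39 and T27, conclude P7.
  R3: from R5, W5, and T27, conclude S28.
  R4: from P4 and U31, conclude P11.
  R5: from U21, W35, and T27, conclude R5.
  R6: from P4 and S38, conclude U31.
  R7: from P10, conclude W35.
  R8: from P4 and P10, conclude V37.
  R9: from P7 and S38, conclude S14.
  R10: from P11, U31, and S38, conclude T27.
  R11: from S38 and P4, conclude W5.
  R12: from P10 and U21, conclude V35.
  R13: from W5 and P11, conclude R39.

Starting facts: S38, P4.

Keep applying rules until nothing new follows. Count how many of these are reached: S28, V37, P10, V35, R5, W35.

0

S28 would need R5, W5, and T27 (R3), but R5 is never established.
V37 would need P4 and P10 (R8), but P10 is never established.
No rule produces P10, and it is not given.
V35 would need P10 and U21 (R12), but P10 is never established.
R5 would need U21, W35, and T27 (R5), but W35 is never established.
W35 would need P10 (R7), but P10 is never established.
None of the 6 are reached.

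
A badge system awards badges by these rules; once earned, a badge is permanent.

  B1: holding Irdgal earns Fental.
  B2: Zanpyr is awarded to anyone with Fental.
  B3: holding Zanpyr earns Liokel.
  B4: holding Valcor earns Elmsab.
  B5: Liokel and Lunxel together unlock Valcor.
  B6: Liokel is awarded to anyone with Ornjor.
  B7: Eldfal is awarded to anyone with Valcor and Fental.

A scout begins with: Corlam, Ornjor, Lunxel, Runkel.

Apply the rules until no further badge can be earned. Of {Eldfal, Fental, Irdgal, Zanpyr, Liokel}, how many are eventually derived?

With Ornjor, Liokel is earned (B6).
Eldfal would need Valcor and Fental (B7), but Fental is never earned.
Fental would need Irdgal (B1), but Irdgal is never earned.
No rule produces Irdgal, and it is not given.
Zanpyr would need Fental (B2), but Fental is never earned.
Liokel: reached.
Reached: Liokel — 1 of the 5.

1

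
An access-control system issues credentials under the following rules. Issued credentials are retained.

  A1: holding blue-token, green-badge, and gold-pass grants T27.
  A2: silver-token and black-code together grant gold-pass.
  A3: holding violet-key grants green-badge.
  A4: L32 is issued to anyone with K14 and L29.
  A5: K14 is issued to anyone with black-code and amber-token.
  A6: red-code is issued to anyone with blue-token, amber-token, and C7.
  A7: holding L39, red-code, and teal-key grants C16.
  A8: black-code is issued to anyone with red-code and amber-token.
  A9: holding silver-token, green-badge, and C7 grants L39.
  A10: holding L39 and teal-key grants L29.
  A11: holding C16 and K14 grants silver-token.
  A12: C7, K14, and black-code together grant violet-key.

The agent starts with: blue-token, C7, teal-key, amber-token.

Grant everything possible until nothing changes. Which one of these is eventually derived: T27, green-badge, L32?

green-badge

Holding blue-token, amber-token, and C7 grants red-code (A6).
Holding red-code and amber-token grants black-code (A8).
Holding black-code and amber-token grants K14 (A5).
Holding C7, K14, and black-code grants violet-key (A12).
Holding violet-key grants green-badge (A3).
L32 would need K14 and L29 (A4), but L29 is never granted. T27 would need blue-token, green-badge, and gold-pass (A1), but gold-pass is never granted.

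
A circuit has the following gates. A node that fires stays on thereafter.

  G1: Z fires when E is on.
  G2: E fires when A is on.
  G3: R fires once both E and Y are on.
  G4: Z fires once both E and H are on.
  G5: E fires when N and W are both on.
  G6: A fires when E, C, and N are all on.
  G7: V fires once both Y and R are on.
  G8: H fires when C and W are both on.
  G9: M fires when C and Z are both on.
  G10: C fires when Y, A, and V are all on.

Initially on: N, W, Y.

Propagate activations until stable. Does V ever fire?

N and W are on, so E fires (G5).
E and Y are on, so R fires (G3).
Y and R are on, so V fires (G7).

Yes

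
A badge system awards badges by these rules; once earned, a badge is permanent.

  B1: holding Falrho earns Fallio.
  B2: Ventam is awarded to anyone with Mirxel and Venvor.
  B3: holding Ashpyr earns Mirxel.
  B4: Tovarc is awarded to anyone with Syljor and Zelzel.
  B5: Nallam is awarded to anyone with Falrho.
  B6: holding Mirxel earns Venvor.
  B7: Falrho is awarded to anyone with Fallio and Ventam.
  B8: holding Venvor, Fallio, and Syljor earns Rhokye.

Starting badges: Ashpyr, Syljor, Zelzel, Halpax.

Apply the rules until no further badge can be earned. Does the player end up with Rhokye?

Rhokye would need Venvor, Fallio, and Syljor (B8), but Fallio is never earned.

No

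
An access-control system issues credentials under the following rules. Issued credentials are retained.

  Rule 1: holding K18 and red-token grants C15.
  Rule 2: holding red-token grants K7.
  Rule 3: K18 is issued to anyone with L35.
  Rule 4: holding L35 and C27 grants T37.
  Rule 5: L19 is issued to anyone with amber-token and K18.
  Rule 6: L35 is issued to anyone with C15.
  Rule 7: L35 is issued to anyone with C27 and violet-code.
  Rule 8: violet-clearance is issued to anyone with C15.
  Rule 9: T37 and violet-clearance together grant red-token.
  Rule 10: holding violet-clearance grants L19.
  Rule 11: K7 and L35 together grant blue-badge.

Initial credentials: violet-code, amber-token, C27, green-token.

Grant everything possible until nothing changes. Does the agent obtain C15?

C15 would need K18 and red-token (Rule 1), but red-token is never granted.

No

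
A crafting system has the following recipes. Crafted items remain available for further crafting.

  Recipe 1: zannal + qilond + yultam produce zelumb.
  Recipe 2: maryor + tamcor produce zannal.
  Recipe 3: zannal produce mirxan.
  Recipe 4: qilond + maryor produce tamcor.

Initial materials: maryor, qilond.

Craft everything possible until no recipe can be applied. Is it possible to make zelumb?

No

zelumb would need zannal, qilond, and yultam (Recipe 1), but yultam is never obtained.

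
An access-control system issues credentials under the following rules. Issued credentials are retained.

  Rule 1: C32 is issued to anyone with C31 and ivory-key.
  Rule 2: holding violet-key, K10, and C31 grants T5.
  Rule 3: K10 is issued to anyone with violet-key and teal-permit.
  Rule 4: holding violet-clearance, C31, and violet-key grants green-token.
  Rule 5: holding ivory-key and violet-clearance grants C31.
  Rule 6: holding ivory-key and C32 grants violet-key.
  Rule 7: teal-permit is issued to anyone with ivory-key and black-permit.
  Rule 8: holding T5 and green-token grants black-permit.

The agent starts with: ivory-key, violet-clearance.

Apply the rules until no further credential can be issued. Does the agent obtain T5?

T5 would need violet-key, K10, and C31 (Rule 2), but K10 is never granted.

No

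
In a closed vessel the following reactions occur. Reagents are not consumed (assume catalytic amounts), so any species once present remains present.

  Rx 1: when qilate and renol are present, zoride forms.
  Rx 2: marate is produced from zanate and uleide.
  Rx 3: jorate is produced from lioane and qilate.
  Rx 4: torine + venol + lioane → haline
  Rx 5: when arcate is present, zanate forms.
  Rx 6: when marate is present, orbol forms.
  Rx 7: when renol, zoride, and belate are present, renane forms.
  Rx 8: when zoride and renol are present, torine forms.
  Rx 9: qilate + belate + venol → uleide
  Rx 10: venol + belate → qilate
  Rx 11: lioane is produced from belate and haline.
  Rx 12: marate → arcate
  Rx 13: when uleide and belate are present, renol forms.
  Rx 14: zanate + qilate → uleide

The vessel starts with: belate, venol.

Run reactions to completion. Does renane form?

venol and belate present → qilate forms (Rx 10).
qilate, belate, and venol present → uleide forms (Rx 9).
uleide and belate present → renol forms (Rx 13).
qilate and renol present → zoride forms (Rx 1).
renol, zoride, and belate present → renane forms (Rx 7).

Yes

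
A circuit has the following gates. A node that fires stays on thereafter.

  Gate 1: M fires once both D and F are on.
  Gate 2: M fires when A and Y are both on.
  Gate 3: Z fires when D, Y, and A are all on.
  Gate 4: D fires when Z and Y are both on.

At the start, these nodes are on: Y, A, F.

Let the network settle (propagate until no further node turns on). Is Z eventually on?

Z would need D, Y, and A (Gate 3), but D never turns on.

No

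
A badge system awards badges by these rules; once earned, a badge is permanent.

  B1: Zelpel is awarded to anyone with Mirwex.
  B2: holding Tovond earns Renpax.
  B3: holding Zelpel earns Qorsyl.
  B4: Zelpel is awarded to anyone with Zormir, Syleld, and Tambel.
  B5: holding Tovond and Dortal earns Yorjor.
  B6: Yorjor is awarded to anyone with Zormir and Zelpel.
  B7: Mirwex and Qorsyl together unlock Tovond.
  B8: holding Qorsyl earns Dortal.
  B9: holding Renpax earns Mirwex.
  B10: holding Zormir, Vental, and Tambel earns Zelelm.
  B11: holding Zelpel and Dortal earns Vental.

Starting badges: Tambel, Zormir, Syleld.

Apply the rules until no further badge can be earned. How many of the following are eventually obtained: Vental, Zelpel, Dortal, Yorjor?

With Zormir, Syleld, and Tambel, Zelpel is earned (B4).
With Zelpel, Qorsyl is earned (B3).
With Zormir and Zelpel, Yorjor is earned (B6).
With Qorsyl, Dortal is earned (B8).
With Zelpel and Dortal, Vental is earned (B11).
Vental: reached.
Zelpel: reached.
Dortal: reached.
Yorjor: reached.
All 4 are reached.

4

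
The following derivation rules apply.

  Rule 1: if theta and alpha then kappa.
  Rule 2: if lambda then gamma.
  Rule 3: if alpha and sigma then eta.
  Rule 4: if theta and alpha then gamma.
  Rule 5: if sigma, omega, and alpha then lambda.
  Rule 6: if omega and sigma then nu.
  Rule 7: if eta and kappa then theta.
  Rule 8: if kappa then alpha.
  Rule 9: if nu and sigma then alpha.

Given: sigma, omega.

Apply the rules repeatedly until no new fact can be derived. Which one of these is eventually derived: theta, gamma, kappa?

gamma

omega and sigma hold, so nu follows (Rule 6).
nu and sigma hold, so alpha follows (Rule 9).
From sigma, omega, and alpha, Rule 5 gives lambda.
lambda holds, so gamma follows (Rule 2).
theta would need eta and kappa (Rule 7), but kappa is never established. kappa would need theta and alpha (Rule 1), but theta is never established.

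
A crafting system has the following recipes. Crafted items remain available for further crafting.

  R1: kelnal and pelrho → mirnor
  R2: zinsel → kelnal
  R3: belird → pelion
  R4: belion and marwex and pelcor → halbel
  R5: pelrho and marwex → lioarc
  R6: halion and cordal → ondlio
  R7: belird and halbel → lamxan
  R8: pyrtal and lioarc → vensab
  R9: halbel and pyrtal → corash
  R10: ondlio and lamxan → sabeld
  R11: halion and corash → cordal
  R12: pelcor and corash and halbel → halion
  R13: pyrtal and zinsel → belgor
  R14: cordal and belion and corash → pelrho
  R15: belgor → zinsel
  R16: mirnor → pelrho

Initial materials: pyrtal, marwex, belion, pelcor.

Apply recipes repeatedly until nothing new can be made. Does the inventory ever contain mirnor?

No

mirnor would need kelnal and pelrho (R1), but kelnal is never obtained.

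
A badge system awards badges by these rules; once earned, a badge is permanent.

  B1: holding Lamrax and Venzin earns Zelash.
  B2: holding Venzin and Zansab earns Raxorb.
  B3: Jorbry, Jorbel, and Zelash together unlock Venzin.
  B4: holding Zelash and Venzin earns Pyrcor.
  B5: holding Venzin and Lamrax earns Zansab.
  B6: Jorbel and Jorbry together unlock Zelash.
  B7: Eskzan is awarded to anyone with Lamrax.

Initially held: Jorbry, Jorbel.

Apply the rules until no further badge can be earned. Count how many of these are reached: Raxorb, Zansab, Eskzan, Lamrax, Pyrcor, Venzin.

With Jorbel and Jorbry, Zelash is earned (B6).
With Jorbry, Jorbel, and Zelash, Venzin is earned (B3).
With Zelash and Venzin, Pyrcor is earned (B4).
Raxorb would need Venzin and Zansab (B2), but Zansab is never earned.
Zansab would need Venzin and Lamrax (B5), but Lamrax is never earned.
Eskzan would need Lamrax (B7), but Lamrax is never earned.
No rule produces Lamrax, and it is not given.
Pyrcor: reached.
Venzin: reached.
Reached: Pyrcor and Venzin — 2 of the 6.

2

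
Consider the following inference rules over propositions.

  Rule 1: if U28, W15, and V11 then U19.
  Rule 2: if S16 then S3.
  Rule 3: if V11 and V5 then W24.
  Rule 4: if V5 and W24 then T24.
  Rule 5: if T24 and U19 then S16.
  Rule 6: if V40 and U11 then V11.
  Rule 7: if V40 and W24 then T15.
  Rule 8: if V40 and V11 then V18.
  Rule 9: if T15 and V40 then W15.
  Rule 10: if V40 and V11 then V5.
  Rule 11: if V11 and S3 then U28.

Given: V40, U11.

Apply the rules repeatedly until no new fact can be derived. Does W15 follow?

Yes

V40 and U11 hold, so V11 follows (Rule 6).
From V40 and V11, Rule 10 gives V5.
From V11 and V5, Rule 3 gives W24.
V40 and W24 hold, so T15 follows (Rule 7).
From T15 and V40, Rule 9 gives W15.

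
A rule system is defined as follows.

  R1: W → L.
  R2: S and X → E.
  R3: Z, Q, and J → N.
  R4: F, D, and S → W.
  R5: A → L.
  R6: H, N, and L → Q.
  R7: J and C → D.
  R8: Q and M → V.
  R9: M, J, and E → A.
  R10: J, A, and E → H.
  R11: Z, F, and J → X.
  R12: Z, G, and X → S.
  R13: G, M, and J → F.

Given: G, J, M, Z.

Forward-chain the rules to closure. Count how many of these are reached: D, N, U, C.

D would need J and C (R7), but C is never established.
N would need Z, Q, and J (R3), but Q is never established.
No rule produces U, and it is not given.
No rule produces C, and it is not given.
None of the 4 are reached.

0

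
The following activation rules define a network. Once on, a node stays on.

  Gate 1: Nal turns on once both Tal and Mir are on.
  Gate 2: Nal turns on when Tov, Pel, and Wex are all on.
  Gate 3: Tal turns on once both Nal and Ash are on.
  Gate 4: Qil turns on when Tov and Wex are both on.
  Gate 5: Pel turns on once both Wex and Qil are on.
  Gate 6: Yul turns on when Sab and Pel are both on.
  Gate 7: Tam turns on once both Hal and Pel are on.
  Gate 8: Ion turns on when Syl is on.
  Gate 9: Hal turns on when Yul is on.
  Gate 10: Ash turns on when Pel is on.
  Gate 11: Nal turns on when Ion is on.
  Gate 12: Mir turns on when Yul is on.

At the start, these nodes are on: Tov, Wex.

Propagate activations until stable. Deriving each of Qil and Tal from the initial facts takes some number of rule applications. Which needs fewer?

Qil

Qil: Tov and Wex are on, so Qil turns on (Gate 4). [1 rule application]
Tal: Tov and Wex are on, so Qil turns on (Gate 4). Wex and Qil are on, so Pel turns on (Gate 5). Tov, Pel, and Wex are on, so Nal turns on (Gate 2). Gate 10: Pel on → Ash on. Gate 3: Nal and Ash on → Tal on. [5 rule applications]
Qil needs fewer.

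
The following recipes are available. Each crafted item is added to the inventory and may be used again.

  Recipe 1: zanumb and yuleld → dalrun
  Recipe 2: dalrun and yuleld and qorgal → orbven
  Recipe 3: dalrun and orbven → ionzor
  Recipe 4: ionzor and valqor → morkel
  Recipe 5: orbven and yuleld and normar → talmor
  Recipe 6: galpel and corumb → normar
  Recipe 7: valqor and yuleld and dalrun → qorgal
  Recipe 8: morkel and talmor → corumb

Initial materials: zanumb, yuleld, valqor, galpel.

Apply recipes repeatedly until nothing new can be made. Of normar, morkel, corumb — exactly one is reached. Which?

zanumb and yuleld → dalrun (Recipe 1).
Using Recipe 7, valqor, yuleld, and dalrun make qorgal.
dalrun and yuleld and qorgal → orbven (Recipe 2).
dalrun and orbven → ionzor (Recipe 3).
Using Recipe 4, ionzor and valqor make morkel.
corumb would need morkel and talmor (Recipe 8), but talmor is never obtained. normar would need galpel and corumb (Recipe 6), but corumb is never obtained.

morkel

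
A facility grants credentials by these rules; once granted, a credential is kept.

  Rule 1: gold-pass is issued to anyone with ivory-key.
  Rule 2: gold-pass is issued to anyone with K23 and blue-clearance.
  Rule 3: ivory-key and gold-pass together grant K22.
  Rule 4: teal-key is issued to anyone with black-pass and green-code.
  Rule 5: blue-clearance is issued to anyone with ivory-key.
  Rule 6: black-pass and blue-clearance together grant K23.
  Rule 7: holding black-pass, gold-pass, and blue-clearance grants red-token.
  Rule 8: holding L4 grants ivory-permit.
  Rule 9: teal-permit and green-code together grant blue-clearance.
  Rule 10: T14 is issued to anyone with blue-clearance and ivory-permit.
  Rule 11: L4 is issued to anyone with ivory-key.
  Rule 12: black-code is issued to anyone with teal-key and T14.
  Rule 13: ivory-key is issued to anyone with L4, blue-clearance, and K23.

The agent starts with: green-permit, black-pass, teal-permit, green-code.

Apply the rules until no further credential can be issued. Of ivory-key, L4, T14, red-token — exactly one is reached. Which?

Holding teal-permit and green-code grants blue-clearance (Rule 9).
Holding black-pass and blue-clearance grants K23 (Rule 6).
Holding K23 and blue-clearance grants gold-pass (Rule 2).
Holding black-pass, gold-pass, and blue-clearance grants red-token (Rule 7).
L4 would need ivory-key (Rule 11), but ivory-key is never granted. ivory-key would need L4, blue-clearance, and K23 (Rule 13), but L4 is never granted. T14 would need blue-clearance and ivory-permit (Rule 10), but ivory-permit is never granted.

red-token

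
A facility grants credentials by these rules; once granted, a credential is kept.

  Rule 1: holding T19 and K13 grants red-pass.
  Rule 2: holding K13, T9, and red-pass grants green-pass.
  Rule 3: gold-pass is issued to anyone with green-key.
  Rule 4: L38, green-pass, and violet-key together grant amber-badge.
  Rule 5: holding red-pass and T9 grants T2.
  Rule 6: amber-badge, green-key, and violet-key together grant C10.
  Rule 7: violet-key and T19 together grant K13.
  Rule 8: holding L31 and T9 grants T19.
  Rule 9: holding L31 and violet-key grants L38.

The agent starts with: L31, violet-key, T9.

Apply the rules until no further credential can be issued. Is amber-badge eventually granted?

Holding L31 and violet-key grants L38 (Rule 9).
Holding L31 and T9 grants T19 (Rule 8).
Holding violet-key and T19 grants K13 (Rule 7).
Holding T19 and K13 grants red-pass (Rule 1).
Holding K13, T9, and red-pass grants green-pass (Rule 2).
Holding L38, green-pass, and violet-key grants amber-badge (Rule 4).

Yes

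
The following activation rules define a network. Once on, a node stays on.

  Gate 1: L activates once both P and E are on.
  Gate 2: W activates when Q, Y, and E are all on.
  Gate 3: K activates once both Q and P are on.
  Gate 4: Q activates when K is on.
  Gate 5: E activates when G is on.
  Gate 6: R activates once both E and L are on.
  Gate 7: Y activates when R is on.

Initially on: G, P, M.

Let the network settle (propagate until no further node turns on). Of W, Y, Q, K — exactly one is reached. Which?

Y

G is on, so E activates (Gate 5).
Gate 1: P and E on → L on.
E and L are on, so R activates (Gate 6).
R is on, so Y activates (Gate 7).
K would need Q and P (Gate 3), but Q never turns on. W would need Q, Y, and E (Gate 2), but Q never turns on. Q would need K (Gate 4), but K never turns on.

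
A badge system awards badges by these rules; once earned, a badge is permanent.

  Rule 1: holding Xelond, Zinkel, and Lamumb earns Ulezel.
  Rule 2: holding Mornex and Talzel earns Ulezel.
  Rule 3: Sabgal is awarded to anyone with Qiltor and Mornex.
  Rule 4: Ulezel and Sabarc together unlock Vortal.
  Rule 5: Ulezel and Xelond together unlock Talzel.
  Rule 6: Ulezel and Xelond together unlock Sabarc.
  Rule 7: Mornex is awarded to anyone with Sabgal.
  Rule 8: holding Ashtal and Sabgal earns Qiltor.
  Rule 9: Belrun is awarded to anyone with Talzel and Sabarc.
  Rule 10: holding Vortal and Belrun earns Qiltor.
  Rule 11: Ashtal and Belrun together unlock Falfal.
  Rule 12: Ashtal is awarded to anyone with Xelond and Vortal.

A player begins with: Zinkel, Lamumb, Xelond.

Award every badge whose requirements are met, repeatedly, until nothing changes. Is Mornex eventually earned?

Mornex would need Sabgal (Rule 7), but Sabgal is never earned.

No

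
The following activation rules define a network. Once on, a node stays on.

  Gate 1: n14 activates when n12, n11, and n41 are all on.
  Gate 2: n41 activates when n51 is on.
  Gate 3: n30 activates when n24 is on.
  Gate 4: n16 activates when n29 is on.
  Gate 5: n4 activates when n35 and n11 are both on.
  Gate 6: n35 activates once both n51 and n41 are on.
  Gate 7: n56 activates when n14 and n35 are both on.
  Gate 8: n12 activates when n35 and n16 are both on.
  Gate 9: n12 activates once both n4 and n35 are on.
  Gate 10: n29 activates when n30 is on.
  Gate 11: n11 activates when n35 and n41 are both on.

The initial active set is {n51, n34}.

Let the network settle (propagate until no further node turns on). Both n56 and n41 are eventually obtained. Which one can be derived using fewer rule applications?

n41

n41: Gate 2: n51 on → n41 on. [1 rule application]
n56: n51 is on, so n41 activates (Gate 2). n51 and n41 are on, so n35 activates (Gate 6). Gate 11: n35 and n41 on → n11 on. n35 and n11 are on, so n4 activates (Gate 5). Gate 9: n4 and n35 on → n12 on. n12, n11, and n41 are on, so n14 activates (Gate 1). n14 and n35 are on, so n56 activates (Gate 7). [7 rule applications]
n41 needs fewer.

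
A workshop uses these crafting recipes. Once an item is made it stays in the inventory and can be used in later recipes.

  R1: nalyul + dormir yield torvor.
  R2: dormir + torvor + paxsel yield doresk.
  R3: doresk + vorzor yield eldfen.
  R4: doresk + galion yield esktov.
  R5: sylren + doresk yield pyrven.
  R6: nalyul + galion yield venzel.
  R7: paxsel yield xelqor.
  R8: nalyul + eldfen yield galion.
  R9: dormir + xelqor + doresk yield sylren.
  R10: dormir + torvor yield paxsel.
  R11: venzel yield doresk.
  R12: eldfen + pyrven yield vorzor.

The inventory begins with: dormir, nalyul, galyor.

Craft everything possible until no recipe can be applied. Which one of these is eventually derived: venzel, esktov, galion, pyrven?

pyrven

nalyul + dormir → torvor (R1).
dormir + torvor → paxsel (R10).
Using R2, dormir, torvor, and paxsel make doresk.
paxsel → xelqor (R7).
dormir + xelqor + doresk → sylren (R9).
Using R5, sylren and doresk make pyrven.
venzel would need nalyul and galion (R6), but galion is never obtained. galion would need nalyul and eldfen (R8), but eldfen is never obtained. esktov would need doresk and galion (R4), but galion is never obtained.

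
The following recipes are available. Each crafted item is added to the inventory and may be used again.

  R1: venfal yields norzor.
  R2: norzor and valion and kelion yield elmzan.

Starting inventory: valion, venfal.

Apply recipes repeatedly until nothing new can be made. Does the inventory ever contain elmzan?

No

elmzan would need norzor, valion, and kelion (R2), but kelion is never obtained.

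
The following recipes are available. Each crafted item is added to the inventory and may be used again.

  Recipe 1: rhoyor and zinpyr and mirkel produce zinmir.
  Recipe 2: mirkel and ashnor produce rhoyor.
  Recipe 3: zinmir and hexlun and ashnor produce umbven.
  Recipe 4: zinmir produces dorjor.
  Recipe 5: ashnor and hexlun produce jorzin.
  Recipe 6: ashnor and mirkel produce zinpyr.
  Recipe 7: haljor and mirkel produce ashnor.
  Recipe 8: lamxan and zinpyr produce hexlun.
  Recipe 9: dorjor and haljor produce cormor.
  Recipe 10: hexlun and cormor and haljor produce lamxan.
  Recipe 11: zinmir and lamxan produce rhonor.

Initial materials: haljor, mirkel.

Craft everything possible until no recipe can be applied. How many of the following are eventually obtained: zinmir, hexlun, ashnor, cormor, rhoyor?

4

Using Recipe 7, haljor and mirkel make ashnor.
mirkel and ashnor → rhoyor (Recipe 2).
Using Recipe 6, ashnor and mirkel make zinpyr.
rhoyor and zinpyr and mirkel → zinmir (Recipe 1).
zinmir → dorjor (Recipe 4).
Using Recipe 9, dorjor and haljor make cormor.
zinmir: reached.
hexlun would need lamxan and zinpyr (Recipe 8), but lamxan is never obtained.
ashnor: reached.
cormor: reached.
rhoyor: reached.
Reached: zinmir, ashnor, cormor, and rhoyor — 4 of the 5.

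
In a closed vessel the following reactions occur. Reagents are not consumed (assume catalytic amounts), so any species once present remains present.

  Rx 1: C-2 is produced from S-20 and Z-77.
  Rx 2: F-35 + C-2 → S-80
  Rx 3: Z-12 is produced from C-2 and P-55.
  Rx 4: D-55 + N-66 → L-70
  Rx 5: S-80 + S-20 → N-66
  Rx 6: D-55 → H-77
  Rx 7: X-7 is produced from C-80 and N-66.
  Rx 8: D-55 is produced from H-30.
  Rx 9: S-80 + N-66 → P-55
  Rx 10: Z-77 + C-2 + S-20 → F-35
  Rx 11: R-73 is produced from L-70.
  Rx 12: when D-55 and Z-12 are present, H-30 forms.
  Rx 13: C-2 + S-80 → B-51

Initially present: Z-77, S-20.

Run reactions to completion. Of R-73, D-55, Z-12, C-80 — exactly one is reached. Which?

S-20 and Z-77 present → C-2 forms (Rx 1).
Z-77, C-2, and S-20 present → F-35 forms (Rx 10).
F-35 and C-2 present → S-80 forms (Rx 2).
S-80 and S-20 present → N-66 forms (Rx 5).
S-80 and N-66 present → P-55 forms (Rx 9).
C-2 and P-55 present → Z-12 forms (Rx 3).
No rule produces C-80, and it is not given. D-55 would need H-30 (Rx 8), but H-30 never forms. R-73 would need L-70 (Rx 11), but L-70 never forms.

Z-12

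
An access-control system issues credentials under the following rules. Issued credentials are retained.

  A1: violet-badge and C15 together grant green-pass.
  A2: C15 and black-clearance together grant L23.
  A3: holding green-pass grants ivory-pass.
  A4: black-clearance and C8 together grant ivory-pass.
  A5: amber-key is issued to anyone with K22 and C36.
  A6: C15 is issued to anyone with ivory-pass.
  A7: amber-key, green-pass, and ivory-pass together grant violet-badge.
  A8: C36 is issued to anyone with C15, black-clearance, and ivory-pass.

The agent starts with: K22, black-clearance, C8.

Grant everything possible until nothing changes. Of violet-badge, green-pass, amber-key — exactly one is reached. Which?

amber-key

Holding black-clearance and C8 grants ivory-pass (A4).
Holding ivory-pass grants C15 (A6).
Holding C15, black-clearance, and ivory-pass grants C36 (A8).
Holding K22 and C36 grants amber-key (A5).
violet-badge would need amber-key, green-pass, and ivory-pass (A7), but green-pass is never granted. green-pass would need violet-badge and C15 (A1), but violet-badge is never granted.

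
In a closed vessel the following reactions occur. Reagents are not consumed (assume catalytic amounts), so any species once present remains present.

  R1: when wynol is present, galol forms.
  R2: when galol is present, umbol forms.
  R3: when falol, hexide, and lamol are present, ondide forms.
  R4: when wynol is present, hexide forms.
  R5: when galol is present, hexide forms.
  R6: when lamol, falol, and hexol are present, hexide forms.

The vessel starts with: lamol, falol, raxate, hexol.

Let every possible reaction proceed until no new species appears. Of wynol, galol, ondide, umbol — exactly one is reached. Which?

lamol, falol, and hexol present → hexide forms (R6).
falol, hexide, and lamol present → ondide forms (R3).
umbol would need galol (R2), but galol never forms. galol would need wynol (R1), but wynol never forms. No rule produces wynol, and it is not given.

ondide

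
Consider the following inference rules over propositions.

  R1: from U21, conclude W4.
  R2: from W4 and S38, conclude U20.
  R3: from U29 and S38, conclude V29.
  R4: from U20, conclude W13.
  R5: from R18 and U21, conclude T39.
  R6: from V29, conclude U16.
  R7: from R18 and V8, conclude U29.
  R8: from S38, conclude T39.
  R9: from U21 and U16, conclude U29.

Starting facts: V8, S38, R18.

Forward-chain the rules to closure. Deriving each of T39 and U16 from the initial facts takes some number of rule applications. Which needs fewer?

T39

T39: From S38, R8 gives T39. [1 rule application]
U16: R18 and V8 hold, so U29 follows (R7). U29 and S38 hold, so V29 follows (R3). V29 holds, so U16 follows (R6). [3 rule applications]
T39 needs fewer.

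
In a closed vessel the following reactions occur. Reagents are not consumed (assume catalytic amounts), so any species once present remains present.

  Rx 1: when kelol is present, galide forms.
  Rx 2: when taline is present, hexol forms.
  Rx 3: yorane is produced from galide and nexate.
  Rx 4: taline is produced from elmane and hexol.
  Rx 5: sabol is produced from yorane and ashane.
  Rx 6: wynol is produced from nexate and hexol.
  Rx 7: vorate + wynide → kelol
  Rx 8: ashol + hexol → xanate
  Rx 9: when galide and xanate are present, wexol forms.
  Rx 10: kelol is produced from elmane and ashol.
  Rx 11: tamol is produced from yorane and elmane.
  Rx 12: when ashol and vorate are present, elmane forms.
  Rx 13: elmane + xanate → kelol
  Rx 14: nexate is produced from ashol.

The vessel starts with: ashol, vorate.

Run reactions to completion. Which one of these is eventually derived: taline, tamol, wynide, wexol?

ashol and vorate present → elmane forms (Rx 12).
ashol present → nexate forms (Rx 14).
elmane and ashol present → kelol forms (Rx 10).
kelol present → galide forms (Rx 1).
galide and nexate present → yorane forms (Rx 3).
yorane and elmane present → tamol forms (Rx 11).
No rule produces wynide, and it is not given. wexol would need galide and xanate (Rx 9), but xanate never forms. taline would need elmane and hexol (Rx 4), but hexol never forms.

tamol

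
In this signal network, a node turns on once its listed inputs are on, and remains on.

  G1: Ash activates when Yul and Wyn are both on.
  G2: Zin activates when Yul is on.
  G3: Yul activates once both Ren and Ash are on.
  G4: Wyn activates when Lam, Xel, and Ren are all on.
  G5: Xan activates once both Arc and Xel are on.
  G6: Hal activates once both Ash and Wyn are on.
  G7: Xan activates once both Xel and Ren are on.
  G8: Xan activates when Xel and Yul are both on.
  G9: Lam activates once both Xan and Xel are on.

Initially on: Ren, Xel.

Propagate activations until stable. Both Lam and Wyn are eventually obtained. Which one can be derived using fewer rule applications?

Lam

Lam: G7: Xel and Ren on → Xan on. Xan and Xel are on, so Lam activates (G9). [2 rule applications]
Wyn: Xel and Ren are on, so Xan activates (G7). Xan and Xel are on, so Lam activates (G9). Lam, Xel, and Ren are on, so Wyn activates (G4). [3 rule applications]
Lam needs fewer.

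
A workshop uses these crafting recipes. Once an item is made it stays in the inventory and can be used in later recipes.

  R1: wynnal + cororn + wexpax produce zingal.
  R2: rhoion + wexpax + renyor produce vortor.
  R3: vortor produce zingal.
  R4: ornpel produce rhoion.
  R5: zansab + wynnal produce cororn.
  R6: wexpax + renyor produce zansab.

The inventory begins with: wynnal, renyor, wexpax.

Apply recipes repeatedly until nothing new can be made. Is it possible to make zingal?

Yes

Using R6, wexpax and renyor make zansab.
Using R5, zansab and wynnal make cororn.
Using R1, wynnal, cororn, and wexpax make zingal.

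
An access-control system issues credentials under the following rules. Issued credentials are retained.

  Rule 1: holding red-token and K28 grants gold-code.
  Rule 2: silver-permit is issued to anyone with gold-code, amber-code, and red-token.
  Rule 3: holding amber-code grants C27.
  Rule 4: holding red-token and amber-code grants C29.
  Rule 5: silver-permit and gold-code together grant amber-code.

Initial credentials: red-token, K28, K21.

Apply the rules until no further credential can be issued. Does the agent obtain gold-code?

Holding red-token and K28 grants gold-code (Rule 1).

Yes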